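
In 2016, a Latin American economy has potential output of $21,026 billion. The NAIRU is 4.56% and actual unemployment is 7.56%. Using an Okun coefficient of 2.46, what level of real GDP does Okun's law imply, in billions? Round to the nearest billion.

Unemployment gap = 7.56 - 4.56 = 3 points, so the output gap is -2.46 × 3 = -7.38%.
Actual GDP = 21026 × (1 - 7.38/100) = 21026 × 0.9262 ≈ 19474 billion.

$19,474 billion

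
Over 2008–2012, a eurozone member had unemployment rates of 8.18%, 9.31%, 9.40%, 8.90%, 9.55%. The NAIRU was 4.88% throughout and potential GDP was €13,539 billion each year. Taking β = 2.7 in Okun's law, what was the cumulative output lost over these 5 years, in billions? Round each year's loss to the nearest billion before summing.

Year 2008: gap = -2.7 × (8.18 - 4.88) = -8.91%, loss ≈ 13539 × 8.91/100 ≈ 1206.
Year 2009: gap = -2.7 × (9.31 - 4.88) = -11.961%, loss ≈ 13539 × 11.961/100 ≈ 1619.
Year 2010: gap = -2.7 × (9.4 - 4.88) = -12.204%, loss ≈ 13539 × 12.204/100 ≈ 1652.
Year 2011: gap = -2.7 × (8.9 - 4.88) = -10.854%, loss ≈ 13539 × 10.854/100 ≈ 1470.
Year 2012: gap = -2.7 × (9.55 - 4.88) = -12.609%, loss ≈ 13539 × 12.609/100 ≈ 1707.
Total lost output = 1206 + 1619 + 1652 + 1470 + 1707 = 7654 billion.

€7,654 billion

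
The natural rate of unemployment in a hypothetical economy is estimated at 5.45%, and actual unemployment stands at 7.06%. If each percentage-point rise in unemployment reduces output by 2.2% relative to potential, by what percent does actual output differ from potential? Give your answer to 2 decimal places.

-3.54%

The unemployment gap is 7.06 - 5.45 = 1.61 percentage points.
Okun's law gives an output gap of -2.2 × 1.61 = -3.542%, i.e. 3.54% below potential.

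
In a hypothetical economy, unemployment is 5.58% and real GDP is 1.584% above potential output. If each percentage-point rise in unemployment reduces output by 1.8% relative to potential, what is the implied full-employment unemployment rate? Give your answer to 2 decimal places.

From Okun's law, u - u* = -(output gap)/β = -(1.584)/1.8 = -0.88 points.
So u* = 5.58 + 0.88 = 6.46%.

6.46%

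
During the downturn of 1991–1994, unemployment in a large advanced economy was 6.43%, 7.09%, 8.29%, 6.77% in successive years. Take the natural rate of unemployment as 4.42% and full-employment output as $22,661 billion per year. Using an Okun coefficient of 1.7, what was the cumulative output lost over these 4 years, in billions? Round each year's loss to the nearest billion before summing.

$4,199 billion

Year 1991: gap = -1.7 × (6.43 - 4.42) = -3.417%, loss ≈ 22661 × 3.417/100 ≈ 774.
Year 1992: gap = -1.7 × (7.09 - 4.42) = -4.539%, loss ≈ 22661 × 4.539/100 ≈ 1029.
Year 1993: gap = -1.7 × (8.29 - 4.42) = -6.579%, loss ≈ 22661 × 6.579/100 ≈ 1491.
Year 1994: gap = -1.7 × (6.77 - 4.42) = -3.995%, loss ≈ 22661 × 3.995/100 ≈ 905.
Total lost output = 774 + 1029 + 1491 + 905 = 4199 billion.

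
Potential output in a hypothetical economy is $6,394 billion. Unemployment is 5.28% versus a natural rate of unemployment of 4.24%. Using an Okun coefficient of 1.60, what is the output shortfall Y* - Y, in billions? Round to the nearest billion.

Output gap = -1.60 × (5.28 - 4.24) = -1.6 × 1.04 = -1.664%.
Actual GDP ≈ 6394 × 0.98336 ≈ 6288 billion, so the shortfall is 6394 - 6288 = 106 billion.

$106 billion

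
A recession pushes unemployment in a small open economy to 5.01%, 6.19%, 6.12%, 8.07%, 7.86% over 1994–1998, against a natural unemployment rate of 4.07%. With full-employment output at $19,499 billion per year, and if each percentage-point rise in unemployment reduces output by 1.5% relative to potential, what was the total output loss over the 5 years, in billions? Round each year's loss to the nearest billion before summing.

$3,774 billion

Year 1994: gap = -1.5 × (5.01 - 4.07) = -1.41%, loss ≈ 19499 × 1.41/100 ≈ 275.
Year 1995: gap = -1.5 × (6.19 - 4.07) = -3.18%, loss ≈ 19499 × 3.18/100 ≈ 620.
Year 1996: gap = -1.5 × (6.12 - 4.07) = -3.075%, loss ≈ 19499 × 3.075/100 ≈ 600.
Year 1997: gap = -1.5 × (8.07 - 4.07) = -6%, loss ≈ 19499 × 6/100 ≈ 1170.
Year 1998: gap = -1.5 × (7.86 - 4.07) = -5.685%, loss ≈ 19499 × 5.685/100 ≈ 1109.
Total lost output = 275 + 620 + 600 + 1170 + 1109 = 3774 billion.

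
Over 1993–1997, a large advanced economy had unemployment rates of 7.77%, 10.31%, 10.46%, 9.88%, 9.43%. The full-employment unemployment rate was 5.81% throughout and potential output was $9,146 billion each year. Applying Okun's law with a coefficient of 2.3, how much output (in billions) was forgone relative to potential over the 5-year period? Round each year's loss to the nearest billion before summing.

Year 1993: gap = -2.3 × (7.77 - 5.81) = -4.508%, loss ≈ 9146 × 4.508/100 ≈ 412.
Year 1994: gap = -2.3 × (10.31 - 5.81) = -10.35%, loss ≈ 9146 × 10.35/100 ≈ 947.
Year 1995: gap = -2.3 × (10.46 - 5.81) = -10.695%, loss ≈ 9146 × 10.695/100 ≈ 978.
Year 1996: gap = -2.3 × (9.88 - 5.81) = -9.361%, loss ≈ 9146 × 9.361/100 ≈ 856.
Year 1997: gap = -2.3 × (9.43 - 5.81) = -8.326%, loss ≈ 9146 × 8.326/100 ≈ 761.
Total lost output = 412 + 947 + 978 + 856 + 761 = 3954 billion.

$3,954 billion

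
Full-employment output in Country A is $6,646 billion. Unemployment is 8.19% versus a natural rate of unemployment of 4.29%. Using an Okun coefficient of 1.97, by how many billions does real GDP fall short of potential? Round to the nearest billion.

Output gap = -1.97 × (8.19 - 4.29) = -1.97 × 3.9 = -7.683%.
Actual GDP ≈ 6646 × 0.92317 ≈ 6135 billion, so the shortfall is 6646 - 6135 = 511 billion.

$511 billion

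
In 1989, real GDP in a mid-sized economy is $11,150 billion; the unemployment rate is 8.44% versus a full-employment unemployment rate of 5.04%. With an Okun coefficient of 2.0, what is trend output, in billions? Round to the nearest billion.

Unemployment gap = 8.44 - 5.04 = 3.4 points, so output gap = -2 × 3.4 = -6.8%.
Since Y = Y* × (1 + gap/100), Y* = 11150/0.932 ≈ 11964 billion.

$11,964 billion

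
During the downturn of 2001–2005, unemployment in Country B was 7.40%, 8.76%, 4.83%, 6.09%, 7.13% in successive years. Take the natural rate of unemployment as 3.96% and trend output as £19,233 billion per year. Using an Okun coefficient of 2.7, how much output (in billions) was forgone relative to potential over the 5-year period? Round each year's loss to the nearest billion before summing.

Year 2001: gap = -2.7 × (7.4 - 3.96) = -9.288%, loss ≈ 19233 × 9.288/100 ≈ 1786.
Year 2002: gap = -2.7 × (8.76 - 3.96) = -12.96%, loss ≈ 19233 × 12.96/100 ≈ 2493.
Year 2003: gap = -2.7 × (4.83 - 3.96) = -2.349%, loss ≈ 19233 × 2.349/100 ≈ 452.
Year 2004: gap = -2.7 × (6.09 - 3.96) = -5.751%, loss ≈ 19233 × 5.751/100 ≈ 1106.
Year 2005: gap = -2.7 × (7.13 - 3.96) = -8.559%, loss ≈ 19233 × 8.559/100 ≈ 1646.
Total lost output = 1786 + 2493 + 452 + 1106 + 1646 = 7483 billion.

£7,483 billion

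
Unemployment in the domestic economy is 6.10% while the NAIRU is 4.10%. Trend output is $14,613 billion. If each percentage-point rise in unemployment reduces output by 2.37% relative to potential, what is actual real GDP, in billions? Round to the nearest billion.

$13,920 billion

Unemployment gap = 6.1 - 4.1 = 2 points, so the output gap is -2.37 × 2 = -4.74%.
Actual GDP = 14613 × (1 - 4.74/100) = 14613 × 0.9526 ≈ 13920 billion.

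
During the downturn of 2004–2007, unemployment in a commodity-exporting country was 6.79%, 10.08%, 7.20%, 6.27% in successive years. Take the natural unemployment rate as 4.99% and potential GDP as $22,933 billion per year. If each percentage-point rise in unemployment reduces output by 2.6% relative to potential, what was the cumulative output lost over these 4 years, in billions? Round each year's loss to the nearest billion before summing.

$6,189 billion

Year 2004: gap = -2.6 × (6.79 - 4.99) = -4.68%, loss ≈ 22933 × 4.68/100 ≈ 1073.
Year 2005: gap = -2.6 × (10.08 - 4.99) = -13.234%, loss ≈ 22933 × 13.234/100 ≈ 3035.
Year 2006: gap = -2.6 × (7.2 - 4.99) = -5.746%, loss ≈ 22933 × 5.746/100 ≈ 1318.
Year 2007: gap = -2.6 × (6.27 - 4.99) = -3.328%, loss ≈ 22933 × 3.328/100 ≈ 763.
Total lost output = 1073 + 3035 + 1318 + 763 = 6189 billion.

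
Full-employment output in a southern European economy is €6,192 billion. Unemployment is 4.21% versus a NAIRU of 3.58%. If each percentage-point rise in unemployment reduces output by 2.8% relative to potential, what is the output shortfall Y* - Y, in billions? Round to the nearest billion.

€109 billion

Output gap = -2.8 × (4.21 - 3.58) = -2.8 × 0.63 = -1.764%.
Actual GDP ≈ 6192 × 0.98236 ≈ 6083 billion, so the shortfall is 6192 - 6083 = 109 billion.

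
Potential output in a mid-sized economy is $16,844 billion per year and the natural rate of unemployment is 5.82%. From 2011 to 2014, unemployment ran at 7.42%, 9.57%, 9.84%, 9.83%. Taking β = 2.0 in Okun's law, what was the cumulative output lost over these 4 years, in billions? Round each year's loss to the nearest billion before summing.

$4,507 billion

Year 2011: gap = -2.0 × (7.42 - 5.82) = -3.2%, loss ≈ 16844 × 3.2/100 ≈ 539.
Year 2012: gap = -2.0 × (9.57 - 5.82) = -7.5%, loss ≈ 16844 × 7.5/100 ≈ 1263.
Year 2013: gap = -2.0 × (9.84 - 5.82) = -8.04%, loss ≈ 16844 × 8.04/100 ≈ 1354.
Year 2014: gap = -2.0 × (9.83 - 5.82) = -8.02%, loss ≈ 16844 × 8.02/100 ≈ 1351.
Total lost output = 539 + 1263 + 1354 + 1351 = 4507 billion.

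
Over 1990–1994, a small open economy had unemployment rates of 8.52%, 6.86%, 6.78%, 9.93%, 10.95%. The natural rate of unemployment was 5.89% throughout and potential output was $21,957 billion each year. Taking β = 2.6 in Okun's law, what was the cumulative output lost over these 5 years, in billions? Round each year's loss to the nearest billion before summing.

Year 1990: gap = -2.6 × (8.52 - 5.89) = -6.838%, loss ≈ 21957 × 6.838/100 ≈ 1501.
Year 1991: gap = -2.6 × (6.86 - 5.89) = -2.522%, loss ≈ 21957 × 2.522/100 ≈ 554.
Year 1992: gap = -2.6 × (6.78 - 5.89) = -2.314%, loss ≈ 21957 × 2.314/100 ≈ 508.
Year 1993: gap = -2.6 × (9.93 - 5.89) = -10.504%, loss ≈ 21957 × 10.504/100 ≈ 2306.
Year 1994: gap = -2.6 × (10.95 - 5.89) = -13.156%, loss ≈ 21957 × 13.156/100 ≈ 2889.
Total lost output = 1501 + 554 + 508 + 2306 + 2889 = 7758 billion.

$7,758 billion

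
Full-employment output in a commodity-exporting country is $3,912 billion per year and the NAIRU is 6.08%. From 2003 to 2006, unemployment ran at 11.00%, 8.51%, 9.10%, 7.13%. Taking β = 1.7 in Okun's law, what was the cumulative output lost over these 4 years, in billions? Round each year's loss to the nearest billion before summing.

Year 2003: gap = -1.7 × (11 - 6.08) = -8.364%, loss ≈ 3912 × 8.364/100 ≈ 327.
Year 2004: gap = -1.7 × (8.51 - 6.08) = -4.131%, loss ≈ 3912 × 4.131/100 ≈ 162.
Year 2005: gap = -1.7 × (9.1 - 6.08) = -5.134%, loss ≈ 3912 × 5.134/100 ≈ 201.
Year 2006: gap = -1.7 × (7.13 - 6.08) = -1.785%, loss ≈ 3912 × 1.785/100 ≈ 70.
Total lost output = 327 + 162 + 201 + 70 = 760 billion.

$760 billion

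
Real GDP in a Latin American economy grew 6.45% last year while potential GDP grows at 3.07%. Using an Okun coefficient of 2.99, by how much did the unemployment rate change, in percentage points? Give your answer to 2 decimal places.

-1.13 percentage points

Growth-rate Okun's law: g_Y = g_Y* - β × Δu, so Δu = (g_Y* - g_Y)/β.
Δu = (3.07 - 6.45)/2.99 = -3.38/2.99 = -1.13 percentage points.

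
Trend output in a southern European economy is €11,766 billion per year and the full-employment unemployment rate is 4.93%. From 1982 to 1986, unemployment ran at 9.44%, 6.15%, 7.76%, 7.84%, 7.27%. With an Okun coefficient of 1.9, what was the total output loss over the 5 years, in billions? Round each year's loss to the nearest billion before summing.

Year 1982: gap = -1.9 × (9.44 - 4.93) = -8.569%, loss ≈ 11766 × 8.569/100 ≈ 1008.
Year 1983: gap = -1.9 × (6.15 - 4.93) = -2.318%, loss ≈ 11766 × 2.318/100 ≈ 273.
Year 1984: gap = -1.9 × (7.76 - 4.93) = -5.377%, loss ≈ 11766 × 5.377/100 ≈ 633.
Year 1985: gap = -1.9 × (7.84 - 4.93) = -5.529%, loss ≈ 11766 × 5.529/100 ≈ 651.
Year 1986: gap = -1.9 × (7.27 - 4.93) = -4.446%, loss ≈ 11766 × 4.446/100 ≈ 523.
Total lost output = 1008 + 273 + 633 + 651 + 523 = 3088 billion.

€3,088 billion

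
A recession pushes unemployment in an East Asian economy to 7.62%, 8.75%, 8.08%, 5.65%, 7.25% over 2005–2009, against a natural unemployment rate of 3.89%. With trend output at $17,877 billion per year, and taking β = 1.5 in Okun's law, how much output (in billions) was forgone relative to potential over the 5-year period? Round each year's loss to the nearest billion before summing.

Year 2005: gap = -1.5 × (7.62 - 3.89) = -5.595%, loss ≈ 17877 × 5.595/100 ≈ 1000.
Year 2006: gap = -1.5 × (8.75 - 3.89) = -7.29%, loss ≈ 17877 × 7.29/100 ≈ 1303.
Year 2007: gap = -1.5 × (8.08 - 3.89) = -6.285%, loss ≈ 17877 × 6.285/100 ≈ 1124.
Year 2008: gap = -1.5 × (5.65 - 3.89) = -2.64%, loss ≈ 17877 × 2.64/100 ≈ 472.
Year 2009: gap = -1.5 × (7.25 - 3.89) = -5.04%, loss ≈ 17877 × 5.04/100 ≈ 901.
Total lost output = 1000 + 1303 + 1124 + 472 + 901 = 4800 billion.

$4,800 billion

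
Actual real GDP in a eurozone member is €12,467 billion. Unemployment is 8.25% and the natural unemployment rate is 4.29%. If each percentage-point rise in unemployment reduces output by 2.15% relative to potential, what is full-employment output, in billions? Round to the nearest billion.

€13,627 billion

Unemployment gap = 8.25 - 4.29 = 3.96 points, so output gap = -2.15 × 3.96 = -8.514%.
Since Y = Y* × (1 + gap/100), Y* = 12467/0.91486 ≈ 13627 billion.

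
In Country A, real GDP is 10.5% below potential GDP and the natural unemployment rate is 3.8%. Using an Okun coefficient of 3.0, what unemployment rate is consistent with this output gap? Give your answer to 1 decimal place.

From Okun's law, u - u* = -(output gap)/β = -(-10.5)/3.0 = 3.5 points.
So u = 3.8 + 3.5 = 7.3%.

7.3%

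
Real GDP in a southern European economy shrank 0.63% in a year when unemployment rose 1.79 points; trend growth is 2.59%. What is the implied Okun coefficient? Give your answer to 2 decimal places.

β ≈ 1.80

Growth form: g_Y = g_Y* - β × Δu, so β = (g_Y* - g_Y)/Δu.
β = (2.59 + 0.63)/1.79 = 3.22/1.79 = 1.80.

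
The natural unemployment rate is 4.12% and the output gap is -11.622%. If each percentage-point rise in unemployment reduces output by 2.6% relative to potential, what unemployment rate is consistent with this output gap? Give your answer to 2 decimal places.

8.59%

From Okun's law, u - u* = -(output gap)/β = -(-11.622)/2.6 = 4.47 points.
So u = 4.12 + 4.47 = 8.59%.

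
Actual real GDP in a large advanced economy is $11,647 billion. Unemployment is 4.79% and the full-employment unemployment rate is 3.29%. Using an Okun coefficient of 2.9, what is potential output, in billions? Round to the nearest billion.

$12,177 billion

Unemployment gap = 4.79 - 3.29 = 1.5 points, so output gap = -2.9 × 1.5 = -4.35%.
Since Y = Y* × (1 + gap/100), Y* = 11647/0.9565 ≈ 12177 billion.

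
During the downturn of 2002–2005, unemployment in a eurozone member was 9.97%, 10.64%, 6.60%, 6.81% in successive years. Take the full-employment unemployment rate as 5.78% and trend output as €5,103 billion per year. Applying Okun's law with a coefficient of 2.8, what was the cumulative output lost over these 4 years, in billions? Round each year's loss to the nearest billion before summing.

Year 2002: gap = -2.8 × (9.97 - 5.78) = -11.732%, loss ≈ 5103 × 11.732/100 ≈ 599.
Year 2003: gap = -2.8 × (10.64 - 5.78) = -13.608%, loss ≈ 5103 × 13.608/100 ≈ 694.
Year 2004: gap = -2.8 × (6.6 - 5.78) = -2.296%, loss ≈ 5103 × 2.296/100 ≈ 117.
Year 2005: gap = -2.8 × (6.81 - 5.78) = -2.884%, loss ≈ 5103 × 2.884/100 ≈ 147.
Total lost output = 599 + 694 + 117 + 147 = 1557 billion.

€1,557 billion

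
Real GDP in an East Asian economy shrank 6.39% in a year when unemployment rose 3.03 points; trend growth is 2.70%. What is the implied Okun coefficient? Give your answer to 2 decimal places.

β ≈ 3.00

Growth form: g_Y = g_Y* - β × Δu, so β = (g_Y* - g_Y)/Δu.
β = (2.7 + 6.39)/3.03 = 9.09/3.03 = 3.00.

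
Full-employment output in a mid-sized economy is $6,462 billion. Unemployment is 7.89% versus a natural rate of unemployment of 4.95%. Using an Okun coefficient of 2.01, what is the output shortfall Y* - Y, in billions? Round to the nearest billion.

$382 billion

Output gap = -2.01 × (7.89 - 4.95) = -2.01 × 2.94 = -5.9094%.
Actual GDP ≈ 6462 × 0.940906 ≈ 6080 billion, so the shortfall is 6462 - 6080 = 382 billion.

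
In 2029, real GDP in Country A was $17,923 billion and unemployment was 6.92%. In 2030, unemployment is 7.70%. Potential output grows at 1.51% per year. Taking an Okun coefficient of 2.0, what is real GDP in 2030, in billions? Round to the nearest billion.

Δu = 7.7 - 6.92 = 0.78 points.
Okun's law (growth form): g_Y = g_Y* - β × Δu = 1.51 - 2.0 × (0.78) = 1.51 - 1.56 = -0.05%.
Real GDP in the next year = 17923 × (1 - 0.05/100) = 17923 × 0.9995 ≈ 17914 billion.

$17,914 billion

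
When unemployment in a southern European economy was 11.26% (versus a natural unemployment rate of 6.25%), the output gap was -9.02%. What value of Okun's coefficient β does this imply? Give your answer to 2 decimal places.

Okun's law: output gap = -β × (u - u*).
-9.02 = -β × (11.26 - 6.25) = -β × 5.01, so β = 9.02/5.01 = 1.80.

β ≈ 1.80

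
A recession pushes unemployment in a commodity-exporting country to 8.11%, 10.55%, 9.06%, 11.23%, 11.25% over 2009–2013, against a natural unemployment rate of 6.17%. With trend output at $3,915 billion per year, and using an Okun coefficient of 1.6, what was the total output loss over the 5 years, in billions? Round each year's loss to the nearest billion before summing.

$1,212 billion

Year 2009: gap = -1.6 × (8.11 - 6.17) = -3.104%, loss ≈ 3915 × 3.104/100 ≈ 122.
Year 2010: gap = -1.6 × (10.55 - 6.17) = -7.008%, loss ≈ 3915 × 7.008/100 ≈ 274.
Year 2011: gap = -1.6 × (9.06 - 6.17) = -4.624%, loss ≈ 3915 × 4.624/100 ≈ 181.
Year 2012: gap = -1.6 × (11.23 - 6.17) = -8.096%, loss ≈ 3915 × 8.096/100 ≈ 317.
Year 2013: gap = -1.6 × (11.25 - 6.17) = -8.128%, loss ≈ 3915 × 8.128/100 ≈ 318.
Total lost output = 122 + 274 + 181 + 317 + 318 = 1212 billion.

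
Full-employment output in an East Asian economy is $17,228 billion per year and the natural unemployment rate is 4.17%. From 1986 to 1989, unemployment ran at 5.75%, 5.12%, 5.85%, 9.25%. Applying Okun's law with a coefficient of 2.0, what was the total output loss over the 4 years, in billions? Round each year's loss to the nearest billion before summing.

$3,200 billion

Year 1986: gap = -2.0 × (5.75 - 4.17) = -3.16%, loss ≈ 17228 × 3.16/100 ≈ 544.
Year 1987: gap = -2.0 × (5.12 - 4.17) = -1.9%, loss ≈ 17228 × 1.9/100 ≈ 327.
Year 1988: gap = -2.0 × (5.85 - 4.17) = -3.36%, loss ≈ 17228 × 3.36/100 ≈ 579.
Year 1989: gap = -2.0 × (9.25 - 4.17) = -10.16%, loss ≈ 17228 × 10.16/100 ≈ 1750.
Total lost output = 544 + 327 + 579 + 1750 = 3200 billion.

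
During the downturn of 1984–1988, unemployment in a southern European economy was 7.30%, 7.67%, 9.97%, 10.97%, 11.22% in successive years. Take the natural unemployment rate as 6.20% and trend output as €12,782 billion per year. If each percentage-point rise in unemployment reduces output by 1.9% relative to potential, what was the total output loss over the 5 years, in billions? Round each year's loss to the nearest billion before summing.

Year 1984: gap = -1.9 × (7.3 - 6.2) = -2.09%, loss ≈ 12782 × 2.09/100 ≈ 267.
Year 1985: gap = -1.9 × (7.67 - 6.2) = -2.793%, loss ≈ 12782 × 2.793/100 ≈ 357.
Year 1986: gap = -1.9 × (9.97 - 6.2) = -7.163%, loss ≈ 12782 × 7.163/100 ≈ 916.
Year 1987: gap = -1.9 × (10.97 - 6.2) = -9.063%, loss ≈ 12782 × 9.063/100 ≈ 1158.
Year 1988: gap = -1.9 × (11.22 - 6.2) = -9.538%, loss ≈ 12782 × 9.538/100 ≈ 1219.
Total lost output = 267 + 357 + 916 + 1158 + 1219 = 3917 billion.

€3,917 billion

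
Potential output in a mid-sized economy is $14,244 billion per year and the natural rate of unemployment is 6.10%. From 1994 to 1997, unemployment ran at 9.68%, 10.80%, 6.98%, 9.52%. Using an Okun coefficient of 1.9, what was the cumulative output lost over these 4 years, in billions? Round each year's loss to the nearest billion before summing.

$3,405 billion

Year 1994: gap = -1.9 × (9.68 - 6.1) = -6.802%, loss ≈ 14244 × 6.802/100 ≈ 969.
Year 1995: gap = -1.9 × (10.8 - 6.1) = -8.93%, loss ≈ 14244 × 8.93/100 ≈ 1272.
Year 1996: gap = -1.9 × (6.98 - 6.1) = -1.672%, loss ≈ 14244 × 1.672/100 ≈ 238.
Year 1997: gap = -1.9 × (9.52 - 6.1) = -6.498%, loss ≈ 14244 × 6.498/100 ≈ 926.
Total lost output = 969 + 1272 + 238 + 926 = 3405 billion.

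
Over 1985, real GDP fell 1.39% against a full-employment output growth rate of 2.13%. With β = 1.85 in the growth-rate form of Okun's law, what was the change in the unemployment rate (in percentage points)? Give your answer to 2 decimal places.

Growth-rate Okun's law: g_Y = g_Y* - β × Δu, so Δu = (g_Y* - g_Y)/β.
Δu = (2.13 + 1.39)/1.85 = 3.52/1.85 = 1.90 percentage points.

1.90 percentage points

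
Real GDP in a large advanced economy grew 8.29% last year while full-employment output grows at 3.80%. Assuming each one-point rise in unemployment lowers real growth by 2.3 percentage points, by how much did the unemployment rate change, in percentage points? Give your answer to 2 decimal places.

-1.95 percentage points

Growth-rate Okun's law: g_Y = g_Y* - β × Δu, so Δu = (g_Y* - g_Y)/β.
Δu = (3.8 - 8.29)/2.3 = -4.49/2.3 = -1.95 percentage points.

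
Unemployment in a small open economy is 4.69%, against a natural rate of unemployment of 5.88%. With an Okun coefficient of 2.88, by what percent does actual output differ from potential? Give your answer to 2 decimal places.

3.43%

The unemployment gap is 4.69 - 5.88 = -1.19 percentage points.
Okun's law gives an output gap of -2.88 × (-1.19) = 3.4272%, i.e. 3.43% above potential.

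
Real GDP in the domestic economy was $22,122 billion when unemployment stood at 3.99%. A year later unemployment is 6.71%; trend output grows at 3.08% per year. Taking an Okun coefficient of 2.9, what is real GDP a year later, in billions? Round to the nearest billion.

$21,058 billion

Δu = 6.71 - 3.99 = 2.72 points.
Okun's law (growth form): g_Y = g_Y* - β × Δu = 3.08 - 2.9 × (2.72) = 3.08 - 7.888 = -4.808%.
Real GDP in the next year = 22122 × (1 - 4.808/100) = 22122 × 0.95192 ≈ 21058 billion.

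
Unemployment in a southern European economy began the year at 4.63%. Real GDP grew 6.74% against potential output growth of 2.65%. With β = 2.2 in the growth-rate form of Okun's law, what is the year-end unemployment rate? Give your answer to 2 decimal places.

Growth-rate Okun's law: g_Y = g_Y* - β × Δu, so Δu = (g_Y* - g_Y)/β.
Δu = (2.65 - 6.74)/2.2 = -4.09/2.2 = -1.86 percentage points.
Year-end unemployment = 4.63 - 1.86 = 2.77%.

2.77%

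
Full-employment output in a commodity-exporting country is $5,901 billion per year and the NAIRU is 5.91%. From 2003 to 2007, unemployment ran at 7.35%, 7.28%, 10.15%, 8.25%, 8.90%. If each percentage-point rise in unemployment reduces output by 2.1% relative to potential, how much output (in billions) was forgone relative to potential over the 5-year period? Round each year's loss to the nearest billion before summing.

Year 2003: gap = -2.1 × (7.35 - 5.91) = -3.024%, loss ≈ 5901 × 3.024/100 ≈ 178.
Year 2004: gap = -2.1 × (7.28 - 5.91) = -2.877%, loss ≈ 5901 × 2.877/100 ≈ 170.
Year 2005: gap = -2.1 × (10.15 - 5.91) = -8.904%, loss ≈ 5901 × 8.904/100 ≈ 525.
Year 2006: gap = -2.1 × (8.25 - 5.91) = -4.914%, loss ≈ 5901 × 4.914/100 ≈ 290.
Year 2007: gap = -2.1 × (8.9 - 5.91) = -6.279%, loss ≈ 5901 × 6.279/100 ≈ 371.
Total lost output = 178 + 170 + 525 + 290 + 371 = 1534 billion.

$1,534 billion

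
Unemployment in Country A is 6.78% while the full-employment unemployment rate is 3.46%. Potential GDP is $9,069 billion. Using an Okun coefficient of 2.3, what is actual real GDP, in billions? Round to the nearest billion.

$8,376 billion

Unemployment gap = 6.78 - 3.46 = 3.32 points, so the output gap is -2.3 × 3.32 = -7.636%.
Actual GDP = 9069 × (1 - 7.636/100) = 9069 × 0.92364 ≈ 8376 billion.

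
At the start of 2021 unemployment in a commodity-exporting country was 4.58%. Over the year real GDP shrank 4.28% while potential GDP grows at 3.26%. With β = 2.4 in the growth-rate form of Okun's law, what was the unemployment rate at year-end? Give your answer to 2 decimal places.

Growth-rate Okun's law: g_Y = g_Y* - β × Δu, so Δu = (g_Y* - g_Y)/β.
Δu = (3.26 + 4.28)/2.4 = 7.54/2.4 = 3.14 percentage points.
Year-end unemployment = 4.58 + 3.14 = 7.72%.

7.72%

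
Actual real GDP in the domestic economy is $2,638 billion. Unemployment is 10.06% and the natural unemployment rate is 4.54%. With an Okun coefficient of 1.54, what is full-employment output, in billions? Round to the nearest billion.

$2,883 billion

Unemployment gap = 10.06 - 4.54 = 5.52 points, so output gap = -1.54 × 5.52 = -8.5008%.
Since Y = Y* × (1 + gap/100), Y* = 2638/0.914992 ≈ 2883 billion.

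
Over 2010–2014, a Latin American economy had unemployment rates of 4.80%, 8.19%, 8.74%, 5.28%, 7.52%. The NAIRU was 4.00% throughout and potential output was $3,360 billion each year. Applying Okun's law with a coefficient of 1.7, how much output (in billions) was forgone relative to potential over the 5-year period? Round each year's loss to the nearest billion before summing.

$830 billion

Year 2010: gap = -1.7 × (4.8 - 4) = -1.36%, loss ≈ 3360 × 1.36/100 ≈ 46.
Year 2011: gap = -1.7 × (8.19 - 4) = -7.123%, loss ≈ 3360 × 7.123/100 ≈ 239.
Year 2012: gap = -1.7 × (8.74 - 4) = -8.058%, loss ≈ 3360 × 8.058/100 ≈ 271.
Year 2013: gap = -1.7 × (5.28 - 4) = -2.176%, loss ≈ 3360 × 2.176/100 ≈ 73.
Year 2014: gap = -1.7 × (7.52 - 4) = -5.984%, loss ≈ 3360 × 5.984/100 ≈ 201.
Total lost output = 46 + 239 + 271 + 73 + 201 = 830 billion.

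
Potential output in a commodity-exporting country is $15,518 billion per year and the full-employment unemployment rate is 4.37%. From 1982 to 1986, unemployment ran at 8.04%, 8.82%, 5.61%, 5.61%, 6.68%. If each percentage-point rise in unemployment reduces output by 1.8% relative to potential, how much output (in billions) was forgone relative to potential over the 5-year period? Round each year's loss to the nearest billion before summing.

$3,605 billion

Year 1982: gap = -1.8 × (8.04 - 4.37) = -6.606%, loss ≈ 15518 × 6.606/100 ≈ 1025.
Year 1983: gap = -1.8 × (8.82 - 4.37) = -8.01%, loss ≈ 15518 × 8.01/100 ≈ 1243.
Year 1984: gap = -1.8 × (5.61 - 4.37) = -2.232%, loss ≈ 15518 × 2.232/100 ≈ 346.
Year 1985: gap = -1.8 × (5.61 - 4.37) = -2.232%, loss ≈ 15518 × 2.232/100 ≈ 346.
Year 1986: gap = -1.8 × (6.68 - 4.37) = -4.158%, loss ≈ 15518 × 4.158/100 ≈ 645.
Total lost output = 1025 + 1243 + 346 + 346 + 645 = 3605 billion.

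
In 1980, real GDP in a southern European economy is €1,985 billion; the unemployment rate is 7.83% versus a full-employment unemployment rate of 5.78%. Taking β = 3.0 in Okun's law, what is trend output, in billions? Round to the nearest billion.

Unemployment gap = 7.83 - 5.78 = 2.05 points, so output gap = -3 × 2.05 = -6.15%.
Since Y = Y* × (1 + gap/100), Y* = 1985/0.9385 ≈ 2115 billion.

€2,115 billion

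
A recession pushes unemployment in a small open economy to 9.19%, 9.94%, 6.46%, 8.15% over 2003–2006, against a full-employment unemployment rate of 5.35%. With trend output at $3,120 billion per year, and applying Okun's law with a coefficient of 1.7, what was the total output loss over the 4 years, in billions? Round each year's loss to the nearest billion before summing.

$655 billion

Year 2003: gap = -1.7 × (9.19 - 5.35) = -6.528%, loss ≈ 3120 × 6.528/100 ≈ 204.
Year 2004: gap = -1.7 × (9.94 - 5.35) = -7.803%, loss ≈ 3120 × 7.803/100 ≈ 243.
Year 2005: gap = -1.7 × (6.46 - 5.35) = -1.887%, loss ≈ 3120 × 1.887/100 ≈ 59.
Year 2006: gap = -1.7 × (8.15 - 5.35) = -4.76%, loss ≈ 3120 × 4.76/100 ≈ 149.
Total lost output = 204 + 243 + 59 + 149 = 655 billion.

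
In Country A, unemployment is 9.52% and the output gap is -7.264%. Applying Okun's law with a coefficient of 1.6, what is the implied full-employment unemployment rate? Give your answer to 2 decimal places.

From Okun's law, u - u* = -(output gap)/β = -(-7.264)/1.6 = 4.54 points.
So u* = 9.52 - 4.54 = 4.98%.

4.98%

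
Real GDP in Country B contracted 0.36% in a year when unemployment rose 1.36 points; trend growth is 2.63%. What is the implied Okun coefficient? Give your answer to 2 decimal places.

β ≈ 2.20

Growth form: g_Y = g_Y* - β × Δu, so β = (g_Y* - g_Y)/Δu.
β = (2.63 + 0.36)/1.36 = 2.99/1.36 = 2.20.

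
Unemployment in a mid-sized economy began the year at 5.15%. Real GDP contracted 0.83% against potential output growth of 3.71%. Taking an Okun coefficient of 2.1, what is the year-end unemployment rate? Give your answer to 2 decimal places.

7.31%

Growth-rate Okun's law: g_Y = g_Y* - β × Δu, so Δu = (g_Y* - g_Y)/β.
Δu = (3.71 + 0.83)/2.1 = 4.54/2.1 = 2.16 percentage points.
Year-end unemployment = 5.15 + 2.16 = 7.31%.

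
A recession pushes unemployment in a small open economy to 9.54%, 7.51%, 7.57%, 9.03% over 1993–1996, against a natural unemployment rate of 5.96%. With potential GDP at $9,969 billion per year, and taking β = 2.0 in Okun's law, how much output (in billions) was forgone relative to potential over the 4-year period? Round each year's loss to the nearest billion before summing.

$1,956 billion

Year 1993: gap = -2.0 × (9.54 - 5.96) = -7.16%, loss ≈ 9969 × 7.16/100 ≈ 714.
Year 1994: gap = -2.0 × (7.51 - 5.96) = -3.1%, loss ≈ 9969 × 3.1/100 ≈ 309.
Year 1995: gap = -2.0 × (7.57 - 5.96) = -3.22%, loss ≈ 9969 × 3.22/100 ≈ 321.
Year 1996: gap = -2.0 × (9.03 - 5.96) = -6.14%, loss ≈ 9969 × 6.14/100 ≈ 612.
Total lost output = 714 + 309 + 321 + 612 = 1956 billion.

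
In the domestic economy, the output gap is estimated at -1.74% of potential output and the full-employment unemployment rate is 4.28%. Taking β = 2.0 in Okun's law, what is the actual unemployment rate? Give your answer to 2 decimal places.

5.15%

From Okun's law, u - u* = -(output gap)/β = -(-1.74)/2.0 = 0.87 points.
So u = 4.28 + 0.87 = 5.15%.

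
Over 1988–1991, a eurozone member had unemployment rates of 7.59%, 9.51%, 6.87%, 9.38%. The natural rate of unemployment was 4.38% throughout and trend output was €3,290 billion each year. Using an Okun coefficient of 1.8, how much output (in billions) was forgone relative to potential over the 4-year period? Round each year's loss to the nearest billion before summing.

€937 billion

Year 1988: gap = -1.8 × (7.59 - 4.38) = -5.778%, loss ≈ 3290 × 5.778/100 ≈ 190.
Year 1989: gap = -1.8 × (9.51 - 4.38) = -9.234%, loss ≈ 3290 × 9.234/100 ≈ 304.
Year 1990: gap = -1.8 × (6.87 - 4.38) = -4.482%, loss ≈ 3290 × 4.482/100 ≈ 147.
Year 1991: gap = -1.8 × (9.38 - 4.38) = -9%, loss ≈ 3290 × 9/100 ≈ 296.
Total lost output = 190 + 304 + 147 + 296 = 937 billion.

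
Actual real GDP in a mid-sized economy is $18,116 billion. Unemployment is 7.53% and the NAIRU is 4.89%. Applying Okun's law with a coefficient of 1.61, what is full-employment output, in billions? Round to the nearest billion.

Unemployment gap = 7.53 - 4.89 = 2.64 points, so output gap = -1.61 × 2.64 = -4.2504%.
Since Y = Y* × (1 + gap/100), Y* = 18116/0.957496 ≈ 18920 billion.

$18,920 billion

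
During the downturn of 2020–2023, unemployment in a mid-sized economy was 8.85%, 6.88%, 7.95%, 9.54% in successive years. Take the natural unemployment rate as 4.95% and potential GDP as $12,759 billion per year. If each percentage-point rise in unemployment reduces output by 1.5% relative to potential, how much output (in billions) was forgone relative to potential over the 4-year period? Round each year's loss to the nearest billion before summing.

$2,567 billion

Year 2020: gap = -1.5 × (8.85 - 4.95) = -5.85%, loss ≈ 12759 × 5.85/100 ≈ 746.
Year 2021: gap = -1.5 × (6.88 - 4.95) = -2.895%, loss ≈ 12759 × 2.895/100 ≈ 369.
Year 2022: gap = -1.5 × (7.95 - 4.95) = -4.5%, loss ≈ 12759 × 4.5/100 ≈ 574.
Year 2023: gap = -1.5 × (9.54 - 4.95) = -6.885%, loss ≈ 12759 × 6.885/100 ≈ 878.
Total lost output = 746 + 369 + 574 + 878 = 2567 billion.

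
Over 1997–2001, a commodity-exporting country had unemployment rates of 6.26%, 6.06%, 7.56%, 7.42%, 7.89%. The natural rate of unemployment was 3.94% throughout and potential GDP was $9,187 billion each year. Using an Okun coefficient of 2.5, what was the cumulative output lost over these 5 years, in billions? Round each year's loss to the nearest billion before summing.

$3,557 billion

Year 1997: gap = -2.5 × (6.26 - 3.94) = -5.8%, loss ≈ 9187 × 5.8/100 ≈ 533.
Year 1998: gap = -2.5 × (6.06 - 3.94) = -5.3%, loss ≈ 9187 × 5.3/100 ≈ 487.
Year 1999: gap = -2.5 × (7.56 - 3.94) = -9.05%, loss ≈ 9187 × 9.05/100 ≈ 831.
Year 2000: gap = -2.5 × (7.42 - 3.94) = -8.7%, loss ≈ 9187 × 8.7/100 ≈ 799.
Year 2001: gap = -2.5 × (7.89 - 3.94) = -9.875%, loss ≈ 9187 × 9.875/100 ≈ 907.
Total lost output = 533 + 487 + 831 + 799 + 907 = 3557 billion.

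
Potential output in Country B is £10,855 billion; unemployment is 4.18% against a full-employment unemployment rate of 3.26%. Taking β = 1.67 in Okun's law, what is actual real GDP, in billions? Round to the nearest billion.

£10,688 billion

Unemployment gap = 4.18 - 3.26 = 0.92 points, so the output gap is -1.67 × 0.92 = -1.5364%.
Actual GDP = 10855 × (1 - 1.5364/100) = 10855 × 0.984636 ≈ 10688 billion.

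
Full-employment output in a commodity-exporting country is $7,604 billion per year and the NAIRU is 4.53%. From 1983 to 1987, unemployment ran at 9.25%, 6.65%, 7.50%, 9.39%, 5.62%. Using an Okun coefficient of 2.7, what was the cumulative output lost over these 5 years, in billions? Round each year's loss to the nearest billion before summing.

Year 1983: gap = -2.7 × (9.25 - 4.53) = -12.744%, loss ≈ 7604 × 12.744/100 ≈ 969.
Year 1984: gap = -2.7 × (6.65 - 4.53) = -5.724%, loss ≈ 7604 × 5.724/100 ≈ 435.
Year 1985: gap = -2.7 × (7.5 - 4.53) = -8.019%, loss ≈ 7604 × 8.019/100 ≈ 610.
Year 1986: gap = -2.7 × (9.39 - 4.53) = -13.122%, loss ≈ 7604 × 13.122/100 ≈ 998.
Year 1987: gap = -2.7 × (5.62 - 4.53) = -2.943%, loss ≈ 7604 × 2.943/100 ≈ 224.
Total lost output = 969 + 435 + 610 + 998 + 224 = 3236 billion.

$3,236 billion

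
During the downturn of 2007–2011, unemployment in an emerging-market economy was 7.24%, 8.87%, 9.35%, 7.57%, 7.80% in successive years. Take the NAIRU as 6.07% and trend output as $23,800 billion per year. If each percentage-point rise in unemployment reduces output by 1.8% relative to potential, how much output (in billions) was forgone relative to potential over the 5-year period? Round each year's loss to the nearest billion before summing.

Year 2007: gap = -1.8 × (7.24 - 6.07) = -2.106%, loss ≈ 23800 × 2.106/100 ≈ 501.
Year 2008: gap = -1.8 × (8.87 - 6.07) = -5.04%, loss ≈ 23800 × 5.04/100 ≈ 1200.
Year 2009: gap = -1.8 × (9.35 - 6.07) = -5.904%, loss ≈ 23800 × 5.904/100 ≈ 1405.
Year 2010: gap = -1.8 × (7.57 - 6.07) = -2.7%, loss ≈ 23800 × 2.7/100 ≈ 643.
Year 2011: gap = -1.8 × (7.8 - 6.07) = -3.114%, loss ≈ 23800 × 3.114/100 ≈ 741.
Total lost output = 501 + 1200 + 1405 + 643 + 741 = 4490 billion.

$4,490 billion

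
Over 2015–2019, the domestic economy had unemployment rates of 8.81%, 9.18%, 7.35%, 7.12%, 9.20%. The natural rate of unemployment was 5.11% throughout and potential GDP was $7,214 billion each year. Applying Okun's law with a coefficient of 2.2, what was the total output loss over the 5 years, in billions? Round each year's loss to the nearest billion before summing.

$2,557 billion

Year 2015: gap = -2.2 × (8.81 - 5.11) = -8.14%, loss ≈ 7214 × 8.14/100 ≈ 587.
Year 2016: gap = -2.2 × (9.18 - 5.11) = -8.954%, loss ≈ 7214 × 8.954/100 ≈ 646.
Year 2017: gap = -2.2 × (7.35 - 5.11) = -4.928%, loss ≈ 7214 × 4.928/100 ≈ 356.
Year 2018: gap = -2.2 × (7.12 - 5.11) = -4.422%, loss ≈ 7214 × 4.422/100 ≈ 319.
Year 2019: gap = -2.2 × (9.2 - 5.11) = -8.998%, loss ≈ 7214 × 8.998/100 ≈ 649.
Total lost output = 587 + 646 + 356 + 319 + 649 = 2557 billion.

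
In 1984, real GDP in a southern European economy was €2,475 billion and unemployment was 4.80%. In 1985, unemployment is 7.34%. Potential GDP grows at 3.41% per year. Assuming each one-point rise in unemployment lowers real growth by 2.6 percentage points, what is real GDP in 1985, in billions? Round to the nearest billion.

€2,396 billion

Δu = 7.34 - 4.8 = 2.54 points.
Okun's law (growth form): g_Y = g_Y* - β × Δu = 3.41 - 2.6 × (2.54) = 3.41 - 6.604 = -3.194%.
Real GDP in the next year = 2475 × (1 - 3.194/100) = 2475 × 0.96806 ≈ 2396 billion.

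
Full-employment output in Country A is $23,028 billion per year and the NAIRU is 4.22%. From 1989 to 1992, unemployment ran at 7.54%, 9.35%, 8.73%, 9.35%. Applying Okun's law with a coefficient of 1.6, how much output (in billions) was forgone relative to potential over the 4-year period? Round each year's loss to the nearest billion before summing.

Year 1989: gap = -1.6 × (7.54 - 4.22) = -5.312%, loss ≈ 23028 × 5.312/100 ≈ 1223.
Year 1990: gap = -1.6 × (9.35 - 4.22) = -8.208%, loss ≈ 23028 × 8.208/100 ≈ 1890.
Year 1991: gap = -1.6 × (8.73 - 4.22) = -7.216%, loss ≈ 23028 × 7.216/100 ≈ 1662.
Year 1992: gap = -1.6 × (9.35 - 4.22) = -8.208%, loss ≈ 23028 × 8.208/100 ≈ 1890.
Total lost output = 1223 + 1890 + 1662 + 1890 = 6665 billion.

$6,665 billion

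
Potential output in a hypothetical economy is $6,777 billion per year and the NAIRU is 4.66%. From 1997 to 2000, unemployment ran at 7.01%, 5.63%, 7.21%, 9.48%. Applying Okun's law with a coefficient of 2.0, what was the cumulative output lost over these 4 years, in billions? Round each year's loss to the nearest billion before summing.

$1,449 billion

Year 1997: gap = -2.0 × (7.01 - 4.66) = -4.7%, loss ≈ 6777 × 4.7/100 ≈ 319.
Year 1998: gap = -2.0 × (5.63 - 4.66) = -1.94%, loss ≈ 6777 × 1.94/100 ≈ 131.
Year 1999: gap = -2.0 × (7.21 - 4.66) = -5.1%, loss ≈ 6777 × 5.1/100 ≈ 346.
Year 2000: gap = -2.0 × (9.48 - 4.66) = -9.64%, loss ≈ 6777 × 9.64/100 ≈ 653.
Total lost output = 319 + 131 + 346 + 653 = 1449 billion.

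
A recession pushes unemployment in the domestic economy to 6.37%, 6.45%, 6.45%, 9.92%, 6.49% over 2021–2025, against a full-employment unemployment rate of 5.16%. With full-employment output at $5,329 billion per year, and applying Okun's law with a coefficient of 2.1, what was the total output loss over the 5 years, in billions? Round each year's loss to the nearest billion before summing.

$1,105 billion

Year 2021: gap = -2.1 × (6.37 - 5.16) = -2.541%, loss ≈ 5329 × 2.541/100 ≈ 135.
Year 2022: gap = -2.1 × (6.45 - 5.16) = -2.709%, loss ≈ 5329 × 2.709/100 ≈ 144.
Year 2023: gap = -2.1 × (6.45 - 5.16) = -2.709%, loss ≈ 5329 × 2.709/100 ≈ 144.
Year 2024: gap = -2.1 × (9.92 - 5.16) = -9.996%, loss ≈ 5329 × 9.996/100 ≈ 533.
Year 2025: gap = -2.1 × (6.49 - 5.16) = -2.793%, loss ≈ 5329 × 2.793/100 ≈ 149.
Total lost output = 135 + 144 + 144 + 533 + 149 = 1105 billion.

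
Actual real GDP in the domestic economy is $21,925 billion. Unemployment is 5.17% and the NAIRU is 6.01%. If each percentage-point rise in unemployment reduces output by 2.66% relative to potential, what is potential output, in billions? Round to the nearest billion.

$21,446 billion

Unemployment gap = 5.17 - 6.01 = -0.84 points, so output gap = -2.66 × (-0.84) = 2.2344%.
Since Y = Y* × (1 + gap/100), Y* = 21925/1.022344 ≈ 21446 billion.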